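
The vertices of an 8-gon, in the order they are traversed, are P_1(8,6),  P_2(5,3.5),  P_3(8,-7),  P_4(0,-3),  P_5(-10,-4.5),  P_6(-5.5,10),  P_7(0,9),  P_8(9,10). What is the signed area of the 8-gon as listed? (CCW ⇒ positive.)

Σ = (-2) + (-63) + (-24) + (-30) + (-124.75) + (-49.5) + (-81) + (-26) = -400.25
Signed area = Σ/2 = -200.125 (negative ⇒ clockwise traversal).

-200.125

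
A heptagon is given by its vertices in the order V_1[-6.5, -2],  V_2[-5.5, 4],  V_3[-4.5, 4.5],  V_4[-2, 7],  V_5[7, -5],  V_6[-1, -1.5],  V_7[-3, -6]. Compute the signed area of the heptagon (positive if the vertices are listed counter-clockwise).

-76.125

Apply the shoelace (surveyor's) formula: 2A = Σ (x_i·y_{i+1} − x_{i+1}·y_i), indices taken mod 7.
Σ = (-37) + (-6.75) + (-22.5) + (-39) + (-15.5) + (1.5) + (-33) = -152.25
Signed area = Σ/2 = -76.125 (negative ⇒ clockwise traversal).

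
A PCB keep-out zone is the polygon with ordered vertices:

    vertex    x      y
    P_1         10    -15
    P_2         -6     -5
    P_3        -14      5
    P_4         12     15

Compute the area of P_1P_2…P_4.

Σ = (-140) + (-100) + (-270) + (-330) = -840
Area = |Σ|/2 = 420.

420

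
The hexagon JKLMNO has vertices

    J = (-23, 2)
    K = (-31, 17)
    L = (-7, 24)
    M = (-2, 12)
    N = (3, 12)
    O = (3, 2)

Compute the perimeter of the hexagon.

96

|JK| = √((-8)² + (15)²) = √289 = 17
|KL| = √((24)² + (7)²) = √625 = 25
|LM| = √((5)² + (-12)²) = √169 = 13
|MN| = √((5)² + (0)²) = √25 = 5
|NO| = √((0)² + (-10)²) = √100 = 10
|OJ| = √((-26)² + (0)²) = √676 = 26
Perimeter = 17 + 25 + 13 + 5 + 10 + 26 = 96.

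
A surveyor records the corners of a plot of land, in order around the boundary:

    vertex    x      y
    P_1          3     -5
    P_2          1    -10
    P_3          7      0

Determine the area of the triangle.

5

Σ = (-25) + (70) + (-35) = 10
Area = |Σ|/2 = 5.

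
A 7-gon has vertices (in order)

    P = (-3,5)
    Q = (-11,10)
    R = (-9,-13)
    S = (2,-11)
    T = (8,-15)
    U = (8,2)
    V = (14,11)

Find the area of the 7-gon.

Cross-terms: 25, 233, 125, 58, 136, 60, 103  ⇒  Σ = 740
Area = |Σ|/2 = 370.

370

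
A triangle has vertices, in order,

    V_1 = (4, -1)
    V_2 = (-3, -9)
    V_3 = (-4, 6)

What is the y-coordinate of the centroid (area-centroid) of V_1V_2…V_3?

Apply the shoelace (surveyor's) formula. First the cross-terms c_i = x_i·y_{i+1} − x_{i+1}·y_i:
  -39, -54, -20  ⇒  2A = -113, A = -56.5.
Then Σ (y_i + y_{i+1})·c_i = 452, so ȳ = 452 / (6·(-56.5)) = -4/3.

-4/3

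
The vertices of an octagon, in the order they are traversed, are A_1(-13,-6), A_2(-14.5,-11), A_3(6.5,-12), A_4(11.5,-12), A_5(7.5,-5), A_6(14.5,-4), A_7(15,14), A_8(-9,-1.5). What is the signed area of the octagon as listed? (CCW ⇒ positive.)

Σ = (56) + (245.5) + (60) + (32.5) + (42.5) + (263) + (103.5) + (34.5) = 837.5
Signed area = Σ/2 = 418.75 (positive ⇒ counter-clockwise traversal).

418.75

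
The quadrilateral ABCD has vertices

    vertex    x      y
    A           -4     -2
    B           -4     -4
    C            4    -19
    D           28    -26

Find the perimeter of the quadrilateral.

|AB| = √((0)² + (-2)²) = √4 = 2
|BC| = √((8)² + (-15)²) = √289 = 17
|CD| = √((24)² + (-7)²) = √625 = 25
|DA| = √((-32)² + (24)²) = √1600 = 40
Perimeter = 2 + 17 + 25 + 40 = 84.

84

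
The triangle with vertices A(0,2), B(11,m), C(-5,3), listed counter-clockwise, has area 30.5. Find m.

12

The doubled signed area Σ (x_i y_{i+1} − x_{i+1} y_i) is linear in m.
With m=0 it equals 1; the coefficient of m is 5 (from the two edges through B).
So 5·m + 1 = 2·30.5 = 61 ⇒ m = 12.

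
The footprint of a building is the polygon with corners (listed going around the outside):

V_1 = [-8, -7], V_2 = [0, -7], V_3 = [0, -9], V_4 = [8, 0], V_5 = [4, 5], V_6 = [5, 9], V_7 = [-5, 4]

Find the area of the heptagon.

155.5

Apply the shoelace (surveyor's) formula: 2A = Σ (x_i·y_{i+1} − x_{i+1}·y_i), indices taken mod 7.
Σ = (56) + (0) + (72) + (40) + (11) + (65) + (67) = 311
Area = |Σ|/2 = 155.5.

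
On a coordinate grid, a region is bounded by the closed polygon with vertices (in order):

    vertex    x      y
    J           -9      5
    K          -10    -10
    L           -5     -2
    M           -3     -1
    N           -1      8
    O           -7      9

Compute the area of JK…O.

Σ = (140) + (-30) + (-1) + (-25) + (47) + (46) = 177
Area = |Σ|/2 = 88.5.

88.5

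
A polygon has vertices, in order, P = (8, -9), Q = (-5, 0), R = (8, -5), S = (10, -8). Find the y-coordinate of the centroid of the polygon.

Apply Gauss's area formula. First the cross-terms c_i = x_i·y_{i+1} − x_{i+1}·y_i:
  -45, 25, -14, -26  ⇒  2A = -60, A = -30.
Then Σ (y_i + y_{i+1})·c_i = 904, so ȳ = 904 / (6·(-30)) = -226/45.

-226/45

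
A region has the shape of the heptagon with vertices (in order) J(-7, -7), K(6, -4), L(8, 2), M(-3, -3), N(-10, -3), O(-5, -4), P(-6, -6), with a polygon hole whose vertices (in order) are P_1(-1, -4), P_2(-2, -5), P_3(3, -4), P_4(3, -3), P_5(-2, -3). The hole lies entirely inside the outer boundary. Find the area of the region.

Outer boundary:
Apply the shoelace (surveyor's) formula: 2A = Σ (x_i·y_{i+1} − x_{i+1}·y_i), indices taken mod 7.
J→K: (-7)(-4) − (6)(-7) = 70
K→L: (6)(2) − (8)(-4) = 44
L→M: (8)(-3) − (-3)(2) = -18
M→N: (-3)(-3) − (-10)(-3) = -21
N→O: (-10)(-4) − (-5)(-3) = 25
O→P: (-5)(-6) − (-6)(-4) = 6
P→J: (-6)(-7) − (-7)(-6) = 0
Σ = 106
Area = |Σ|/2 = 53.
Hole:
Apply the shoelace (surveyor's) formula: 2A = Σ (x_i·y_{i+1} − x_{i+1}·y_i), indices taken mod 5.
Σ = (-3) + (23) + (3) + (-15) + (5) = 13
Area = |Σ|/2 = 6.5.
Net area = 53 − 6.5 = 46.5.

46.5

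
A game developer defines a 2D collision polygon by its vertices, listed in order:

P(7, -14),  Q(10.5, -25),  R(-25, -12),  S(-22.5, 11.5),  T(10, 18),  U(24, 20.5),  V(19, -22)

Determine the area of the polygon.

1556.5

Apply the shoelace formula: 2A = Σ (x_i·y_{i+1} − x_{i+1}·y_i), indices taken mod 7.
Σ = (-28) + (-751) + (-557.5) + (-520) + (-227) + (-917.5) + (-112) = -3113
Area = |Σ|/2 = 1556.5.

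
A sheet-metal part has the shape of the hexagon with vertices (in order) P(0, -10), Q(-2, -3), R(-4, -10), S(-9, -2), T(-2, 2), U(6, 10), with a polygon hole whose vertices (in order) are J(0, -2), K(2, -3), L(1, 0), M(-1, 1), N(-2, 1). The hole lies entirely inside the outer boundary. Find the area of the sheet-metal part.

97.5

Outer boundary:
Cross-terms: -20, 8, -82, -22, -32, -60  ⇒  Σ = -208
Area = |Σ|/2 = 104.
Hole:
Apply Gauss's area formula: 2A = Σ (x_i·y_{i+1} − x_{i+1}·y_i), indices taken mod 5.
Σ = (4) + (3) + (1) + (1) + (4) = 13
Area = |Σ|/2 = 6.5.
Net area = 104 − 6.5 = 97.5.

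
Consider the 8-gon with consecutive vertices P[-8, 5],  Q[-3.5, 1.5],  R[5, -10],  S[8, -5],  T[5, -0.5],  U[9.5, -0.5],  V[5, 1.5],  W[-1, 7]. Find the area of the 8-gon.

107.75

Apply the shoelace formula: 2A = Σ (x_i·y_{i+1} − x_{i+1}·y_i), indices taken mod 8.
Cross-terms: 5.5, 27.5, 55, 21, 2.25, 16.75, 36.5, 51  ⇒  Σ = 215.5
Area = |Σ|/2 = 107.75.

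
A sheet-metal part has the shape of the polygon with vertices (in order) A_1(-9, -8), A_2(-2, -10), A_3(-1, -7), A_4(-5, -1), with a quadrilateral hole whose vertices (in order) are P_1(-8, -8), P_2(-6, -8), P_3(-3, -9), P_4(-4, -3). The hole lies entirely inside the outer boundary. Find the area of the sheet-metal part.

Outer boundary:
Apply Gauss's area formula: 2A = Σ (x_i·y_{i+1} − x_{i+1}·y_i), indices taken mod 4.
A_1→A_2: (-9)(-10) − (-2)(-8) = 74
A_2→A_3: (-2)(-7) − (-1)(-10) = 4
A_3→A_4: (-1)(-1) − (-5)(-7) = -34
A_4→A_1: (-5)(-8) − (-9)(-1) = 31
Σ = 75
Area = |Σ|/2 = 37.5.
Hole:
P_1→P_2: (-8)(-8) − (-6)(-8) = 16
P_2→P_3: (-6)(-9) − (-3)(-8) = 30
P_3→P_4: (-3)(-3) − (-4)(-9) = -27
P_4→P_1: (-4)(-8) − (-8)(-3) = 8
Σ = 27
Area = |Σ|/2 = 13.5.
Net area = 37.5 − 13.5 = 24.

24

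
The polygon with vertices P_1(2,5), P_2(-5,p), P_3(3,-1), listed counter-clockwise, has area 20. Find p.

Write out the shoelace sum; only the two edges meeting at P_2 involve p:
2·Area = [(2·p − (-5)·5) + ((-5)·(-1) − 3·p)] + 17
       = -1·p + 47 = 40
⇒ p = 7.

7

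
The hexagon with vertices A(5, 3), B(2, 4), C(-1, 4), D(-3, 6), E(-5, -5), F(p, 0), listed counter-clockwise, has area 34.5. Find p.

-1

The doubled signed area Σ (x_i y_{i+1} − x_{i+1} y_i) is linear in p.
With p=0 it equals 77; the coefficient of p is 8 (from the two edges through F).
So 8·p + 77 = 2·34.5 = 69 ⇒ p = -1.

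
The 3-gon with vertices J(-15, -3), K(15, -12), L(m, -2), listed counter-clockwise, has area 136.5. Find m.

12

Write out the shoelace sum; only the two edges meeting at L involve m:
2·Area = [(15·(-2) − m·(-12)) + (m·(-3) − (-15)·(-2))] + 225
       = 9·m + 165 = 273
⇒ m = 12.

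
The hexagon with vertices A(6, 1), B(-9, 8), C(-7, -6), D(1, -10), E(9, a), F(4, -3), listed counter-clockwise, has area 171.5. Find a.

The doubled signed area Σ (x_i y_{i+1} − x_{i+1} y_i) is linear in a.
With a=0 it equals 328; the coefficient of a is -3 (from the two edges through E).
So -3·a + 328 = 2·171.5 = 343 ⇒ a = -5.

-5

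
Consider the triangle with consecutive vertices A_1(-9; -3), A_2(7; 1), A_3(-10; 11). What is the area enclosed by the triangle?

Apply the shoelace formula: 2A = Σ (x_i·y_{i+1} − x_{i+1}·y_i), indices taken mod 3.
Cross-terms: 12, 87, 129  ⇒  Σ = 228
Area = |Σ|/2 = 114.

114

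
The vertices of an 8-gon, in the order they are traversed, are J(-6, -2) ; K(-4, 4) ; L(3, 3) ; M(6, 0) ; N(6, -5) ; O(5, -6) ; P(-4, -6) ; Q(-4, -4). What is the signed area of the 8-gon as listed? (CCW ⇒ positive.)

Apply the shoelace (surveyor's) formula: 2A = Σ (x_i·y_{i+1} − x_{i+1}·y_i), indices taken mod 8.
Σ = (-32) + (-24) + (-18) + (-30) + (-11) + (-54) + (-8) + (-16) = -193
Signed area = Σ/2 = -96.5 (negative ⇒ clockwise traversal).

-96.5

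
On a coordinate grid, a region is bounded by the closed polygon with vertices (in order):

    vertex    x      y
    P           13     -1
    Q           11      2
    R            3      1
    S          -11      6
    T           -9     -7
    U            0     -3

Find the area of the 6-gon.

134

Apply Gauss's area formula: 2A = Σ (x_i·y_{i+1} − x_{i+1}·y_i), indices taken mod 6.
P→Q: (13)(2) − (11)(-1) = 37
Q→R: (11)(1) − (3)(2) = 5
R→S: (3)(6) − (-11)(1) = 29
S→T: (-11)(-7) − (-9)(6) = 131
T→U: (-9)(-3) − (0)(-7) = 27
U→P: (0)(-1) − (13)(-3) = 39
Σ = 268
Area = |Σ|/2 = 134.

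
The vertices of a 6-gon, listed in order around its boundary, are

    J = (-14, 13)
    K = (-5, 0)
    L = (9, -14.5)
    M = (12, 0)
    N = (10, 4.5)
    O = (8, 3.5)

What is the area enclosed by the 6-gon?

258.75

Apply Gauss's area formula: 2A = Σ (x_i·y_{i+1} − x_{i+1}·y_i), indices taken mod 6.
J→K: (-14)(0) − (-5)(13) = 65
K→L: (-5)(-14.5) − (9)(0) = 72.5
L→M: (9)(0) − (12)(-14.5) = 174
M→N: (12)(4.5) − (10)(0) = 54
N→O: (10)(3.5) − (8)(4.5) = -1
O→J: (8)(13) − (-14)(3.5) = 153
Σ = 517.5
Area = |Σ|/2 = 258.75.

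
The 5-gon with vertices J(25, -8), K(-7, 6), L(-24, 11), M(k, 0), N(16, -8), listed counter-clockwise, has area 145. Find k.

Write out the shoelace sum; only the two edges meeting at M involve k:
2·Area = [((-24)·0 − k·11) + (k·(-8) − 16·0)] + 233
       = -19·k + 233 = 290
⇒ k = -3.

-3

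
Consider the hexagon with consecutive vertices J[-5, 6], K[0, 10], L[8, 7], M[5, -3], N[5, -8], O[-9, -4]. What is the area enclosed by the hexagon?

Apply Gauss's area formula: 2A = Σ (x_i·y_{i+1} − x_{i+1}·y_i), indices taken mod 6.
J→K: (-5)(10) − (0)(6) = -50
K→L: (0)(7) − (8)(10) = -80
L→M: (8)(-3) − (5)(7) = -59
M→N: (5)(-8) − (5)(-3) = -25
N→O: (5)(-4) − (-9)(-8) = -92
O→J: (-9)(6) − (-5)(-4) = -74
Σ = -380
Area = |Σ|/2 = 190.

190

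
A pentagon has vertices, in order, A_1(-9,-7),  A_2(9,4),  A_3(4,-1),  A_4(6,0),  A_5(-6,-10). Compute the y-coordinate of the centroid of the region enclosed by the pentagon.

Apply Gauss's area formula. First the cross-terms c_i = x_i·y_{i+1} − x_{i+1}·y_i:
  27, -25, 6, -60, -48  ⇒  2A = -100, A = -50.
Then Σ (y_i + y_{i+1})·c_i = 1254, so ȳ = 1254 / (6·(-50)) = -4.18.

-4.18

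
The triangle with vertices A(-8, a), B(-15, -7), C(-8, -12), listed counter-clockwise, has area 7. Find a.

-10

The doubled signed area Σ (x_i y_{i+1} − x_{i+1} y_i) is linear in a.
With a=0 it equals 84; the coefficient of a is 7 (from the two edges through A).
So 7·a + 84 = 2·7 = 14 ⇒ a = -10.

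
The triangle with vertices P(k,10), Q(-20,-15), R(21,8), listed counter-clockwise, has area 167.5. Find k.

Write out the shoelace sum; only the two edges meeting at P involve k:
2·Area = [(21·10 − k·8) + (k·(-15) − (-20)·10)] + 155
       = -23·k + 565 = 335
⇒ k = 10.

10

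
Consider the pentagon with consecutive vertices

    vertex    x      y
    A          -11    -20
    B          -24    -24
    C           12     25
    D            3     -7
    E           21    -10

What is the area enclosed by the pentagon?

Σ = (-216) + (-312) + (-159) + (117) + (-530) = -1100
Area = |Σ|/2 = 550.

550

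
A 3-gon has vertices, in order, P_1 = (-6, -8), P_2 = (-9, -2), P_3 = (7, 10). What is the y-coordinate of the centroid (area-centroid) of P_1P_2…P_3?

Apply the shoelace formula. First the cross-terms c_i = x_i·y_{i+1} − x_{i+1}·y_i:
  -60, -76, 4  ⇒  2A = -132, A = -66.
Then Σ (y_i + y_{i+1})·c_i = 0, so ȳ = 0 / (6·(-66)) = 0.

0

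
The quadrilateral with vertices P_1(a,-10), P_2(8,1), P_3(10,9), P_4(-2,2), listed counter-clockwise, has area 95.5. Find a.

Write out the shoelace sum; only the two edges meeting at P_1 involve a:
2·Area = [((-2)·(-10) − a·2) + (a·1 − 8·(-10))] + 100
       = -1·a + 200 = 191
⇒ a = 9.

9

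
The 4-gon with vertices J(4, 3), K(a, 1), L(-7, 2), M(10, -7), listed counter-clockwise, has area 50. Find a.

-2

The doubled signed area Σ (x_i y_{i+1} − x_{i+1} y_i) is linear in a.
With a=0 it equals 98; the coefficient of a is -1 (from the two edges through K).
So -1·a + 98 = 2·50 = 100 ⇒ a = -2.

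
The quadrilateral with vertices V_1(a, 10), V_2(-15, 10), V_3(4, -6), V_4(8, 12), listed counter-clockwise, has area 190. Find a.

The doubled signed area Σ (x_i y_{i+1} − x_{i+1} y_i) is linear in a.
With a=0 it equals 376; the coefficient of a is -2 (from the two edges through V_1).
So -2·a + 376 = 2·190 = 380 ⇒ a = -2.

-2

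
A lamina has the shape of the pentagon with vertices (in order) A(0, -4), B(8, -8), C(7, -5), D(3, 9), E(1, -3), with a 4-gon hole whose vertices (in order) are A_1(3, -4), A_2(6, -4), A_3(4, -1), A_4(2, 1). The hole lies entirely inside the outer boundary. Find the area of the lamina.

Outer boundary:
A→B: (0)(-8) − (8)(-4) = 32
B→C: (8)(-5) − (7)(-8) = 16
C→D: (7)(9) − (3)(-5) = 78
D→E: (3)(-3) − (1)(9) = -18
E→A: (1)(-4) − (0)(-3) = -4
Σ = 104
Area = |Σ|/2 = 52.
Hole:
Apply the shoelace (surveyor's) formula: 2A = Σ (x_i·y_{i+1} − x_{i+1}·y_i), indices taken mod 4.
Cross-terms: 12, 10, 6, -11  ⇒  Σ = 17
Area = |Σ|/2 = 8.5.
Net area = 52 − 8.5 = 43.5.

43.5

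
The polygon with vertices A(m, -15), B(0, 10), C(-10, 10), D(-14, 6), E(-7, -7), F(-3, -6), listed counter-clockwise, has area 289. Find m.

12

Write out the shoelace sum; only the two edges meeting at A involve m:
2·Area = [((-3)·(-15) − m·(-6)) + (m·10 − 0·(-15))] + 341
       = 16·m + 386 = 578
⇒ m = 12.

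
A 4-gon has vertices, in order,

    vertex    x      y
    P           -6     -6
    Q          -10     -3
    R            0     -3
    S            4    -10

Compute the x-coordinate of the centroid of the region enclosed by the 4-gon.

Apply the shoelace (surveyor's) formula. First the cross-terms c_i = x_i·y_{i+1} − x_{i+1}·y_i:
  -42, 30, 12, -84  ⇒  2A = -84, A = -42.
Then Σ (x_i + x_{i+1})·c_i = 588, so x̄ = 588 / (6·(-42)) = -7/3.

-7/3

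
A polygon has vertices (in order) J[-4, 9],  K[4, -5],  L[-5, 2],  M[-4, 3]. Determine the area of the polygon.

Σ = (-16) + (-17) + (-7) + (-24) = -64
Area = |Σ|/2 = 32.

32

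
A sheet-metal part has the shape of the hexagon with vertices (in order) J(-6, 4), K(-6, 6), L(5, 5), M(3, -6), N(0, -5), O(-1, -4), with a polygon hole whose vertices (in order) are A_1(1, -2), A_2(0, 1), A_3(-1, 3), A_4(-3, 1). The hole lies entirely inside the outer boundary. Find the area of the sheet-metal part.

75

Outer boundary:
Cross-terms: -12, -60, -45, -15, -5, -28  ⇒  Σ = -165
Area = |Σ|/2 = 82.5.
Hole:
Apply the shoelace (surveyor's) formula: 2A = Σ (x_i·y_{i+1} − x_{i+1}·y_i), indices taken mod 4.
Cross-terms: 1, 1, 8, 5  ⇒  Σ = 15
Area = |Σ|/2 = 7.5.
Net area = 82.5 − 7.5 = 75.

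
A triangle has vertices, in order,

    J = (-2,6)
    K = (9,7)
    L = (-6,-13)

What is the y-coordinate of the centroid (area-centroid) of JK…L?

Apply the shoelace (surveyor's) formula. First the cross-terms c_i = x_i·y_{i+1} − x_{i+1}·y_i:
  -68, -75, -62  ⇒  2A = -205, A = -102.5.
Then Σ (y_i + y_{i+1})·c_i = 0, so ȳ = 0 / (6·(-102.5)) = 0.

0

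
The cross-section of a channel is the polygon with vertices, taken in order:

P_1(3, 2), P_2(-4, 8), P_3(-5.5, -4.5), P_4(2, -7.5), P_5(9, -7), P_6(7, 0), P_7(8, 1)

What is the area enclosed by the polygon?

133.375

Apply the shoelace (surveyor's) formula: 2A = Σ (x_i·y_{i+1} − x_{i+1}·y_i), indices taken mod 7.
Σ = (32) + (62) + (50.25) + (53.5) + (49) + (7) + (13) = 266.75
Area = |Σ|/2 = 133.375.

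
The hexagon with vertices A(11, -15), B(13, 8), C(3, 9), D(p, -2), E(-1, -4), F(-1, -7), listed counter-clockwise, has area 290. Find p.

-9

Write out the shoelace sum; only the two edges meeting at D involve p:
2·Area = [(3·(-2) − p·9) + (p·(-4) − (-1)·(-2))] + 471
       = -13·p + 463 = 580
⇒ p = -9.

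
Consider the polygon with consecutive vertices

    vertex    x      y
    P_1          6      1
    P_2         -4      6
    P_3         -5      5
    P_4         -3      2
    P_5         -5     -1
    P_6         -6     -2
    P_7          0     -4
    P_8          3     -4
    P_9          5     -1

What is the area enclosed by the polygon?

Σ = (40) + (10) + (5) + (13) + (4) + (24) + (12) + (17) + (11) = 136
Area = |Σ|/2 = 68.

68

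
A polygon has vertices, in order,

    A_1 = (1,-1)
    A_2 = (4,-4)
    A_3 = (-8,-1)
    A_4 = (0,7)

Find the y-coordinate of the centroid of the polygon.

2/3

Apply Gauss's area formula. First the cross-terms c_i = x_i·y_{i+1} − x_{i+1}·y_i:
  0, -36, -56, -7  ⇒  2A = -99, A = -49.5.
Then Σ (y_i + y_{i+1})·c_i = -198, so ȳ = -198 / (6·(-49.5)) = 2/3.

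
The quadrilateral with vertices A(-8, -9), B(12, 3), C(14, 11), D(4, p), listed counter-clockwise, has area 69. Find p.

2

The doubled signed area Σ (x_i y_{i+1} − x_{i+1} y_i) is linear in p.
With p=0 it equals 94; the coefficient of p is 22 (from the two edges through D).
So 22·p + 94 = 2·69 = 138 ⇒ p = 2.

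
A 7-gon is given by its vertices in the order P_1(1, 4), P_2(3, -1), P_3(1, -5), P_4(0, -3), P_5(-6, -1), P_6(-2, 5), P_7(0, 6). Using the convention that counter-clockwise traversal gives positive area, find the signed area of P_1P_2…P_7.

Apply the shoelace (surveyor's) formula: 2A = Σ (x_i·y_{i+1} − x_{i+1}·y_i), indices taken mod 7.
Σ = (-13) + (-14) + (-3) + (-18) + (-32) + (-12) + (-6) = -98
Signed area = Σ/2 = -49 (negative ⇒ clockwise traversal).

-49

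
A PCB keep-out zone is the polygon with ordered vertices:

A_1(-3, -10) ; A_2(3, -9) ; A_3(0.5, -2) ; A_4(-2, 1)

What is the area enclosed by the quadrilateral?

37.5

Apply the shoelace formula: 2A = Σ (x_i·y_{i+1} − x_{i+1}·y_i), indices taken mod 4.
Σ = (57) + (-1.5) + (-3.5) + (23) = 75
Area = |Σ|/2 = 37.5.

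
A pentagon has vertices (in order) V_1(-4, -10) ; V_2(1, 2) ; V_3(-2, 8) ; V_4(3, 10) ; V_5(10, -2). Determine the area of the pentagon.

Apply Gauss's area formula: 2A = Σ (x_i·y_{i+1} − x_{i+1}·y_i), indices taken mod 5.
V_1→V_2: (-4)(2) − (1)(-10) = 2
V_2→V_3: (1)(8) − (-2)(2) = 12
V_3→V_4: (-2)(10) − (3)(8) = -44
V_4→V_5: (3)(-2) − (10)(10) = -106
V_5→V_1: (10)(-10) − (-4)(-2) = -108
Σ = -244
Area = |Σ|/2 = 122.

122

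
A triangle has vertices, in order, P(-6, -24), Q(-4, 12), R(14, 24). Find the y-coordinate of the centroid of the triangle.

4

Apply the shoelace (surveyor's) formula. First the cross-terms c_i = x_i·y_{i+1} − x_{i+1}·y_i:
  -168, -264, -192  ⇒  2A = -624, A = -312.
Then Σ (y_i + y_{i+1})·c_i = -7488, so ȳ = -7488 / (6·(-312)) = 4.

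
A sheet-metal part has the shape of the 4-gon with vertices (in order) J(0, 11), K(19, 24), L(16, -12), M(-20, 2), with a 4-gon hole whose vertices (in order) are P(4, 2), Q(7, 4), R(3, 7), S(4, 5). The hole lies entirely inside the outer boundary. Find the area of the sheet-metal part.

Outer boundary:
J→K: (0)(24) − (19)(11) = -209
K→L: (19)(-12) − (16)(24) = -612
L→M: (16)(2) − (-20)(-12) = -208
M→J: (-20)(11) − (0)(2) = -220
Σ = -1249
Area = |Σ|/2 = 624.5.
Hole:
Apply Gauss's area formula: 2A = Σ (x_i·y_{i+1} − x_{i+1}·y_i), indices taken mod 4.
Σ = (2) + (37) + (-13) + (-12) = 14
Area = |Σ|/2 = 7.
Net area = 624.5 − 7 = 617.5.

617.5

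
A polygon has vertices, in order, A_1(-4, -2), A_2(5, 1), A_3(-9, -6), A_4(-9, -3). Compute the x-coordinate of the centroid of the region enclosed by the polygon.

Apply the surveyor's formula. First the cross-terms c_i = x_i·y_{i+1} − x_{i+1}·y_i:
  6, -21, -27, 6  ⇒  2A = -36, A = -18.
Then Σ (x_i + x_{i+1})·c_i = 498, so x̄ = 498 / (6·(-18)) = -83/18.

-83/18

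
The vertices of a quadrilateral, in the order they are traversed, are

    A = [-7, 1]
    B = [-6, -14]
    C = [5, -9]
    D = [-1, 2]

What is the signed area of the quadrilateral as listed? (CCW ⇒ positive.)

121

Apply the shoelace formula: 2A = Σ (x_i·y_{i+1} − x_{i+1}·y_i), indices taken mod 4.
Σ = (104) + (124) + (1) + (13) = 242
Signed area = Σ/2 = 121 (positive ⇒ counter-clockwise traversal).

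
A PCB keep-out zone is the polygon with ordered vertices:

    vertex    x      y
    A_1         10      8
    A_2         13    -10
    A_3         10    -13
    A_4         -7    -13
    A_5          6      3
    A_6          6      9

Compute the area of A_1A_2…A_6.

Apply the shoelace (surveyor's) formula: 2A = Σ (x_i·y_{i+1} − x_{i+1}·y_i), indices taken mod 6.
Cross-terms: -204, -69, -221, 57, 36, -42  ⇒  Σ = -443
Area = |Σ|/2 = 221.5.

221.5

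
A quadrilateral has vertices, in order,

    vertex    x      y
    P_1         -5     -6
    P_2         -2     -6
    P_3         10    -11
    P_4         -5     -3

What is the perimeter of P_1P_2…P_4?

|P_1P_2| = √((3)² + (0)²) = √9 = 3
|P_2P_3| = √((12)² + (-5)²) = √169 = 13
|P_3P_4| = √((-15)² + (8)²) = √289 = 17
|P_4P_1| = √((0)² + (-3)²) = √9 = 3
Perimeter = 3 + 13 + 17 + 3 = 36.

36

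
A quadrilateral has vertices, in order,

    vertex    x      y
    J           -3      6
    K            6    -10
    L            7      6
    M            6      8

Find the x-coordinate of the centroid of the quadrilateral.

10/3

Apply the shoelace formula. First the cross-terms c_i = x_i·y_{i+1} − x_{i+1}·y_i:
  -6, 106, 20, 60  ⇒  2A = 180, A = 90.
Then Σ (x_i + x_{i+1})·c_i = 1800, so x̄ = 1800 / (6·90) = 10/3.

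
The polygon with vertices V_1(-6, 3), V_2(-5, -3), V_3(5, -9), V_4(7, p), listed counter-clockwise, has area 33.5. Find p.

-10

Write out the shoelace sum; only the two edges meeting at V_4 involve p:
2·Area = [(5·p − 7·(-9)) + (7·3 − (-6)·p)] + 93
       = 11·p + 177 = 67
⇒ p = -10.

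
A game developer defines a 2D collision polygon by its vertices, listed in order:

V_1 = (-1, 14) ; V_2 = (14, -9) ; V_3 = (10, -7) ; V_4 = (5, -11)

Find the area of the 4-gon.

Σ = (-187) + (-8) + (-75) + (59) = -211
Area = |Σ|/2 = 105.5.

105.5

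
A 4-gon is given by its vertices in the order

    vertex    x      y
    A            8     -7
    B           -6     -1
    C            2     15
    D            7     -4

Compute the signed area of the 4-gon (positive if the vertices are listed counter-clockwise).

Σ = (-50) + (-88) + (-113) + (-17) = -268
Signed area = Σ/2 = -134 (negative ⇒ clockwise traversal).

-134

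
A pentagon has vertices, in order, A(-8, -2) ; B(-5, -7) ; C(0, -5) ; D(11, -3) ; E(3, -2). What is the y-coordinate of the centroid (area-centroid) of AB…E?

Apply the surveyor's formula. First the cross-terms c_i = x_i·y_{i+1} − x_{i+1}·y_i:
  46, 25, 55, -13, -22  ⇒  2A = 91, A = 45.5.
Then Σ (y_i + y_{i+1})·c_i = -1001, so ȳ = -1001 / (6·45.5) = -11/3.

-11/3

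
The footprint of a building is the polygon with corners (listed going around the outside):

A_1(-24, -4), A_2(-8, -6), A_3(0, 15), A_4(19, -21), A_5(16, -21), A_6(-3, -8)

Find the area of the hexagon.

363.5

Cross-terms: 112, -120, -285, -63, -191, -180  ⇒  Σ = -727
Area = |Σ|/2 = 363.5.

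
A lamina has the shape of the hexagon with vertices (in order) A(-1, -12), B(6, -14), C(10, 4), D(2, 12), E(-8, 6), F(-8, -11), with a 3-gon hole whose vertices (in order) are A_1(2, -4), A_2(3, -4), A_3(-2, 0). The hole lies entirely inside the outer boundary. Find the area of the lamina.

Outer boundary:
A→B: (-1)(-14) − (6)(-12) = 86
B→C: (6)(4) − (10)(-14) = 164
C→D: (10)(12) − (2)(4) = 112
D→E: (2)(6) − (-8)(12) = 108
E→F: (-8)(-11) − (-8)(6) = 136
F→A: (-8)(-12) − (-1)(-11) = 85
Σ = 691
Area = |Σ|/2 = 345.5.
Hole:
Apply the shoelace (surveyor's) formula: 2A = Σ (x_i·y_{i+1} − x_{i+1}·y_i), indices taken mod 3.
Σ = (4) + (-8) + (8) = 4
Area = |Σ|/2 = 2.
Net area = 345.5 − 2 = 343.5.

343.5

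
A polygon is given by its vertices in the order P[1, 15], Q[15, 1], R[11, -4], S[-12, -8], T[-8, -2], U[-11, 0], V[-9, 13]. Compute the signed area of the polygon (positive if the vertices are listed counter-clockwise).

Σ = (-224) + (-71) + (-136) + (-40) + (-22) + (-143) + (-148) = -784
Signed area = Σ/2 = -392 (negative ⇒ clockwise traversal).

-392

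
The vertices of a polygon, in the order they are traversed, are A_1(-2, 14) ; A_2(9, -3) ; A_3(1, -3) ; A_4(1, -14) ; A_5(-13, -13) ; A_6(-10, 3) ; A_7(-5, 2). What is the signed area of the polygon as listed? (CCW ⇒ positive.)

-295

Apply the surveyor's formula: 2A = Σ (x_i·y_{i+1} − x_{i+1}·y_i), indices taken mod 7.
Σ = (-120) + (-24) + (-11) + (-195) + (-169) + (-5) + (-66) = -590
Signed area = Σ/2 = -295 (negative ⇒ clockwise traversal).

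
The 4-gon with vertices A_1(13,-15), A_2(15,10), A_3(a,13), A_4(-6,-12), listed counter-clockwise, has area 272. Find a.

Write out the shoelace sum; only the two edges meeting at A_3 involve a:
2·Area = [(15·13 − a·10) + (a·(-12) − (-6)·13)] + 601
       = -22·a + 874 = 544
⇒ a = 15.

15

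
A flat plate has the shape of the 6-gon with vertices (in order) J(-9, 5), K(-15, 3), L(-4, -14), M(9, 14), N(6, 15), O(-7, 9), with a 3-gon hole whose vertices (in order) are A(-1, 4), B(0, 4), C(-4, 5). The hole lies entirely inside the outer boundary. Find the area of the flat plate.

297.5

Outer boundary:
Apply the shoelace (surveyor's) formula: 2A = Σ (x_i·y_{i+1} − x_{i+1}·y_i), indices taken mod 6.
Cross-terms: 48, 222, 70, 51, 159, 46  ⇒  Σ = 596
Area = |Σ|/2 = 298.
Hole:
Apply the shoelace (surveyor's) formula: 2A = Σ (x_i·y_{i+1} − x_{i+1}·y_i), indices taken mod 3.
Cross-terms: -4, 16, -11  ⇒  Σ = 1
Area = |Σ|/2 = 0.5.
Net area = 298 − 0.5 = 297.5.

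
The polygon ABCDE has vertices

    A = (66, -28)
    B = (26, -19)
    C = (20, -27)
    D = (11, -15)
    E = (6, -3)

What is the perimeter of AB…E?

144

|AB| = √((-40)² + (9)²) = √1681 = 41
|BC| = √((-6)² + (-8)²) = √100 = 10
|CD| = √((-9)² + (12)²) = √225 = 15
|DE| = √((-5)² + (12)²) = √169 = 13
|EA| = √((60)² + (-25)²) = √4225 = 65
Perimeter = 41 + 10 + 15 + 13 + 65 = 144.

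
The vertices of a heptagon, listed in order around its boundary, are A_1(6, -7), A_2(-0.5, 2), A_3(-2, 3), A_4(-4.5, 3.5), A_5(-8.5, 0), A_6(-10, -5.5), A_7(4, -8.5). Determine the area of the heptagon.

112

Cross-terms: 8.5, 2.5, 6.5, 29.75, 46.75, 107, 23  ⇒  Σ = 224
Area = |Σ|/2 = 112.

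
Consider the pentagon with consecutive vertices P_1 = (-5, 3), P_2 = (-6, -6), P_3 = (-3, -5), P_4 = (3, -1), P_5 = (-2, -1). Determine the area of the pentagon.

31

Apply the shoelace (surveyor's) formula: 2A = Σ (x_i·y_{i+1} − x_{i+1}·y_i), indices taken mod 5.
P_1→P_2: (-5)(-6) − (-6)(3) = 48
P_2→P_3: (-6)(-5) − (-3)(-6) = 12
P_3→P_4: (-3)(-1) − (3)(-5) = 18
P_4→P_5: (3)(-1) − (-2)(-1) = -5
P_5→P_1: (-2)(3) − (-5)(-1) = -11
Σ = 62
Area = |Σ|/2 = 31.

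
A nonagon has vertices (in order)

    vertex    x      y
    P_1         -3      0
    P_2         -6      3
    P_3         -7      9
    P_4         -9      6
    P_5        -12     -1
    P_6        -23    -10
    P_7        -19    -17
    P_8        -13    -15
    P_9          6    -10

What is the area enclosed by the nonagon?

Σ = (-9) + (-33) + (39) + (81) + (97) + (201) + (64) + (220) + (-30) = 630
Area = |Σ|/2 = 315.

315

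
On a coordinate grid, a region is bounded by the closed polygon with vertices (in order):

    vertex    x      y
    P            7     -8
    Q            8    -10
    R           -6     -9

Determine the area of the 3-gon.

13.5

P→Q: (7)(-10) − (8)(-8) = -6
Q→R: (8)(-9) − (-6)(-10) = -132
R→P: (-6)(-8) − (7)(-9) = 111
Σ = -27
Area = |Σ|/2 = 13.5.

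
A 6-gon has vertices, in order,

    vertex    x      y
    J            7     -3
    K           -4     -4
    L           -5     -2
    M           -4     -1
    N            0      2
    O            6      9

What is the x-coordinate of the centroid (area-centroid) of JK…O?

539/234

Apply the shoelace (surveyor's) formula. First the cross-terms c_i = x_i·y_{i+1} − x_{i+1}·y_i:
  -40, -12, -3, -8, -12, -81  ⇒  2A = -156, A = -78.
Then Σ (x_i + x_{i+1})·c_i = -1078, so x̄ = -1078 / (6·(-78)) = 539/234.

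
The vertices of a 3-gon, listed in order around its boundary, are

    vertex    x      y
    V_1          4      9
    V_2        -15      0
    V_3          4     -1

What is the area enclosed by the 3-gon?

95

Σ = (135) + (15) + (40) = 190
Area = |Σ|/2 = 95.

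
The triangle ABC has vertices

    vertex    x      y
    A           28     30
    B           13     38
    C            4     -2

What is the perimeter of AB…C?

98

|AB| = √((-15)² + (8)²) = √289 = 17
|BC| = √((-9)² + (-40)²) = √1681 = 41
|CA| = √((24)² + (32)²) = √1600 = 40
Perimeter = 17 + 41 + 40 = 98.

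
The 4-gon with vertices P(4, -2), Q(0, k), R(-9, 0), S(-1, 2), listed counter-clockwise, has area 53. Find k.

Write out the shoelace sum; only the two edges meeting at Q involve k:
2·Area = [(4·k − 0·(-2)) + (0·0 − (-9)·k)] + -24
       = 13·k + -24 = 106
⇒ k = 10.

10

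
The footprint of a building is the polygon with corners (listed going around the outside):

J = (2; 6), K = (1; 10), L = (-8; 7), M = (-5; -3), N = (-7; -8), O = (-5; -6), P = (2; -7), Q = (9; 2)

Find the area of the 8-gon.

172.5

Apply Gauss's area formula: 2A = Σ (x_i·y_{i+1} − x_{i+1}·y_i), indices taken mod 8.
Σ = (14) + (87) + (59) + (19) + (2) + (47) + (67) + (50) = 345
Area = |Σ|/2 = 172.5.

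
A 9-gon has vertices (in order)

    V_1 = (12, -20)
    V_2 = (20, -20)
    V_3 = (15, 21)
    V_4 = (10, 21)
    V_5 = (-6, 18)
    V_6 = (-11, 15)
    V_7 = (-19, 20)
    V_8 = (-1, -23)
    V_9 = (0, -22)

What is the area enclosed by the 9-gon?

Cross-terms: 160, 720, 105, 306, 108, 65, 457, 22, 264  ⇒  Σ = 2207
Area = |Σ|/2 = 1103.5.

1103.5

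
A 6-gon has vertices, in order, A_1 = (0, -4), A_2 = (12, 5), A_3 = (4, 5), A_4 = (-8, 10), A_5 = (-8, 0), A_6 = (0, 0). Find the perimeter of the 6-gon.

58

|A_1A_2| = √((12)² + (9)²) = √225 = 15
|A_2A_3| = √((-8)² + (0)²) = √64 = 8
|A_3A_4| = √((-12)² + (5)²) = √169 = 13
|A_4A_5| = √((0)² + (-10)²) = √100 = 10
|A_5A_6| = √((8)² + (0)²) = √64 = 8
|A_6A_1| = √((0)² + (-4)²) = √16 = 4
Perimeter = 15 + 8 + 13 + 10 + 8 + 4 = 58.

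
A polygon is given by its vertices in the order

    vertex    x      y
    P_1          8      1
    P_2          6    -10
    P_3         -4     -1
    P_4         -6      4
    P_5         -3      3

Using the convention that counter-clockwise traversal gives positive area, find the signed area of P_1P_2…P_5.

-93.5

Apply the surveyor's formula: 2A = Σ (x_i·y_{i+1} − x_{i+1}·y_i), indices taken mod 5.
Cross-terms: -86, -46, -22, -6, -27  ⇒  Σ = -187
Signed area = Σ/2 = -93.5 (negative ⇒ clockwise traversal).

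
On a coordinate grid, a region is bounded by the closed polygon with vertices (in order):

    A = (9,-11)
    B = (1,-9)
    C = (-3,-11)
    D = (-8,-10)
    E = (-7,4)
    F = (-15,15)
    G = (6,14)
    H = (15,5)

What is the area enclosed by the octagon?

501.5

Apply Gauss's area formula: 2A = Σ (x_i·y_{i+1} − x_{i+1}·y_i), indices taken mod 8.
Σ = (-70) + (-38) + (-58) + (-102) + (-45) + (-300) + (-180) + (-210) = -1003
Area = |Σ|/2 = 501.5.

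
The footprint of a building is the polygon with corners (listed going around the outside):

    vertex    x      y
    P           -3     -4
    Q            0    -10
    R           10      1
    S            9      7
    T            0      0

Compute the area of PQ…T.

95.5

P→Q: (-3)(-10) − (0)(-4) = 30
Q→R: (0)(1) − (10)(-10) = 100
R→S: (10)(7) − (9)(1) = 61
S→T: (9)(0) − (0)(7) = 0
T→P: (0)(-4) − (-3)(0) = 0
Σ = 191
Area = |Σ|/2 = 95.5.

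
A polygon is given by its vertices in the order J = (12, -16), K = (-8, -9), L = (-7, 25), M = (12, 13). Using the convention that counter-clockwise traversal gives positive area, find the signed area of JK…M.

-619

Apply the shoelace (surveyor's) formula: 2A = Σ (x_i·y_{i+1} − x_{i+1}·y_i), indices taken mod 4.
Σ = (-236) + (-263) + (-391) + (-348) = -1238
Signed area = Σ/2 = -619 (negative ⇒ clockwise traversal).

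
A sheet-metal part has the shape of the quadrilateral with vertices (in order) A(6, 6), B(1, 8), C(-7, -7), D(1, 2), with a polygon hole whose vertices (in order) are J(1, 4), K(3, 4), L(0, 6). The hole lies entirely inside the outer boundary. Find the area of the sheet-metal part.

37

Outer boundary:
Σ = (42) + (49) + (-7) + (-6) = 78
Area = |Σ|/2 = 39.
Hole:
Apply the shoelace formula: 2A = Σ (x_i·y_{i+1} − x_{i+1}·y_i), indices taken mod 3.
Cross-terms: -8, 18, -6  ⇒  Σ = 4
Area = |Σ|/2 = 2.
Net area = 39 − 2 = 37.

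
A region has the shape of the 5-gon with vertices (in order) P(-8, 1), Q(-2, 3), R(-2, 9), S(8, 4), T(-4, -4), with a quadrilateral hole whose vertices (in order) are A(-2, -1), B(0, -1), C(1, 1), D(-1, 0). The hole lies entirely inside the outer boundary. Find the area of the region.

80.5

Outer boundary:
Apply the shoelace formula: 2A = Σ (x_i·y_{i+1} − x_{i+1}·y_i), indices taken mod 5.
Cross-terms: -22, -12, -80, -16, -36  ⇒  Σ = -166
Area = |Σ|/2 = 83.
Hole:
Σ = (2) + (1) + (1) + (1) = 5
Area = |Σ|/2 = 2.5.
Net area = 83 − 2.5 = 80.5.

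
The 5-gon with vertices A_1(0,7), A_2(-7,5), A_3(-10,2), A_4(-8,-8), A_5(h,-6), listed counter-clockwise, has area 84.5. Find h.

The doubled signed area Σ (x_i y_{i+1} − x_{i+1} y_i) is linear in h.
With h=0 it equals 229; the coefficient of h is 15 (from the two edges through A_5).
So 15·h + 229 = 2·84.5 = 169 ⇒ h = -4.

-4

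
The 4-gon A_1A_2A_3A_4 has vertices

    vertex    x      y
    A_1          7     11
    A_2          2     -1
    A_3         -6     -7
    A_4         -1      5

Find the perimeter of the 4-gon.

46

|A_1A_2| = √((-5)² + (-12)²) = √169 = 13
|A_2A_3| = √((-8)² + (-6)²) = √100 = 10
|A_3A_4| = √((5)² + (12)²) = √169 = 13
|A_4A_1| = √((8)² + (6)²) = √100 = 10
Perimeter = 13 + 10 + 13 + 10 = 46.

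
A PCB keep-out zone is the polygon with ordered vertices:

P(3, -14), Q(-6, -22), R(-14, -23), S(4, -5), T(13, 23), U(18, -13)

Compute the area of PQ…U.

398.5

Apply the shoelace formula: 2A = Σ (x_i·y_{i+1} − x_{i+1}·y_i), indices taken mod 6.
P→Q: (3)(-22) − (-6)(-14) = -150
Q→R: (-6)(-23) − (-14)(-22) = -170
R→S: (-14)(-5) − (4)(-23) = 162
S→T: (4)(23) − (13)(-5) = 157
T→U: (13)(-13) − (18)(23) = -583
U→P: (18)(-14) − (3)(-13) = -213
Σ = -797
Area = |Σ|/2 = 398.5.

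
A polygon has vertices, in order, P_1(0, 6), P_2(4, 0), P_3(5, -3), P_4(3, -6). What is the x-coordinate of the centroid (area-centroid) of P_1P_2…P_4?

Apply the surveyor's formula. First the cross-terms c_i = x_i·y_{i+1} − x_{i+1}·y_i:
  -24, -12, -21, 18  ⇒  2A = -39, A = -19.5.
Then Σ (x_i + x_{i+1})·c_i = -318, so x̄ = -318 / (6·(-19.5)) = 106/39.

106/39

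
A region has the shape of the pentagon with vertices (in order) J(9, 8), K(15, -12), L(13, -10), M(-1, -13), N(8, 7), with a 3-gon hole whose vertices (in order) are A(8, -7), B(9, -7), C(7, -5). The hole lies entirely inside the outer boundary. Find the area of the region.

150.5

Outer boundary:
Σ = (-228) + (6) + (-179) + (97) + (1) = -303
Area = |Σ|/2 = 151.5.
Hole:
Σ = (7) + (4) + (-9) = 2
Area = |Σ|/2 = 1.
Net area = 151.5 − 1 = 150.5.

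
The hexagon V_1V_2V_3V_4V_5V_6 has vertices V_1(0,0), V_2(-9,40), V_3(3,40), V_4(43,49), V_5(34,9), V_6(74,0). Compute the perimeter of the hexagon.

250

|V_1V_2| = √((-9)² + (40)²) = √1681 = 41
|V_2V_3| = √((12)² + (0)²) = √144 = 12
|V_3V_4| = √((40)² + (9)²) = √1681 = 41
|V_4V_5| = √((-9)² + (-40)²) = √1681 = 41
|V_5V_6| = √((40)² + (-9)²) = √1681 = 41
|V_6V_1| = √((-74)² + (0)²) = √5476 = 74
Perimeter = 41 + 12 + 41 + 41 + 41 + 74 = 250.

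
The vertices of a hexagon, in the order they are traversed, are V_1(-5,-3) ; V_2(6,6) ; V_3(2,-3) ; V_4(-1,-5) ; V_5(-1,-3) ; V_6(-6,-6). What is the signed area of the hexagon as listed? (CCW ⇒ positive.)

Apply the shoelace (surveyor's) formula: 2A = Σ (x_i·y_{i+1} − x_{i+1}·y_i), indices taken mod 6.
V_1→V_2: (-5)(6) − (6)(-3) = -12
V_2→V_3: (6)(-3) − (2)(6) = -30
V_3→V_4: (2)(-5) − (-1)(-3) = -13
V_4→V_5: (-1)(-3) − (-1)(-5) = -2
V_5→V_6: (-1)(-6) − (-6)(-3) = -12
V_6→V_1: (-6)(-3) − (-5)(-6) = -12
Σ = -81
Signed area = Σ/2 = -40.5 (negative ⇒ clockwise traversal).

-40.5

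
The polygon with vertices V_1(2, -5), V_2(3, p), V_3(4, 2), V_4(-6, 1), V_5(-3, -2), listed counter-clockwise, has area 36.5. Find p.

Write out the shoelace sum; only the two edges meeting at V_2 involve p:
2·Area = [(2·p − 3·(-5)) + (3·2 − 4·p)] + 50
       = -2·p + 71 = 73
⇒ p = -1.

-1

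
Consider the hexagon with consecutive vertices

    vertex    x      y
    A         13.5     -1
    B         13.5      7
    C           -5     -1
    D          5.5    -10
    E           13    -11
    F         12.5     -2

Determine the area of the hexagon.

190.25

Cross-terms: 108, 21.5, 55.5, 69.5, 111.5, 14.5  ⇒  Σ = 380.5
Area = |Σ|/2 = 190.25.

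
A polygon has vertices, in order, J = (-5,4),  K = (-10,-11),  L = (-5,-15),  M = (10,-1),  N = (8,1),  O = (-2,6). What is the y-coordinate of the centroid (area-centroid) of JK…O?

-1009/261

Apply the shoelace (surveyor's) formula. First the cross-terms c_i = x_i·y_{i+1} − x_{i+1}·y_i:
  95, 95, 155, 18, 50, 22  ⇒  2A = 435, A = 217.5.
Then Σ (y_i + y_{i+1})·c_i = -5045, so ȳ = -5045 / (6·217.5) = -1009/261.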